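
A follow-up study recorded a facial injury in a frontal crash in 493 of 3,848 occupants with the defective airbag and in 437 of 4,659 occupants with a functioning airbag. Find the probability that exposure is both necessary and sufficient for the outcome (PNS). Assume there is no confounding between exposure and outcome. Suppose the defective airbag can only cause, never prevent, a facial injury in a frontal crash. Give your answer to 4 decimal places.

p₁ = P(outcome | exposed) = 493/3848 = 0.12812
p₀ = P(outcome | unexposed) = 437/4659 = 0.093797
Under exogeneity and monotonicity, PNS = p₁ − p₀.
PNS = 0.12812 − 0.093797 = 0.034322

PNS ≈ 0.0343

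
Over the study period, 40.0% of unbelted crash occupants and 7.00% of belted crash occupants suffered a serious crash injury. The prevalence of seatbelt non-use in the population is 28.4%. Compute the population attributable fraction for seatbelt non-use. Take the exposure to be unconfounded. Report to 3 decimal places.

PAF ≈ 0.572

p₁ = 0.4, p₀ = 0.07.
Overall risk P(Y=1) = π·p₁ + (1−π)·p₀ = 0.284×0.4 + 0.716×0.07 = 0.16372.
Under exogeneity, PAF = [P(Y=1) − p₀] / P(Y=1).
PAF = (0.16372 − 0.07) / 0.16372 ≈ 0.5724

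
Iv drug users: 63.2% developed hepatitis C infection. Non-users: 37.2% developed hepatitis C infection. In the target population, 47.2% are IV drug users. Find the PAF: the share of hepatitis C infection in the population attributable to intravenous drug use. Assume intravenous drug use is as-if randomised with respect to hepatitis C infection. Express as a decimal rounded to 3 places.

p₁ = 0.632, p₀ = 0.372.
Overall risk P(Y=1) = π·p₁ + (1−π)·p₀ = 0.472×0.632 + 0.528×0.372 = 0.49472.
Under exogeneity, PAF = [P(Y=1) − p₀] / P(Y=1).
PAF = (0.49472 − 0.372) / 0.49472 ≈ 0.2481

PAF ≈ 0.248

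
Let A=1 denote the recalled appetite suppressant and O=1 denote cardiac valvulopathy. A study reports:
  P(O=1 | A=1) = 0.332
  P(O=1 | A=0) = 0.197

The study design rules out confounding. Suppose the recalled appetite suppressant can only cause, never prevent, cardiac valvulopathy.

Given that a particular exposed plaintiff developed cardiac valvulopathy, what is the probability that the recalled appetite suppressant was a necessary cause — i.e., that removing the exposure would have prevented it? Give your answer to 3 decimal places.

Let p₁ = 0.332, p₀ = 0.197.
Under exogeneity and monotonicity, PN = (p₁ − p₀) / p₁.
PN = (0.332 − 0.197) / 0.332 = 0.135 / 0.332 ≈ 0.4066

PN ≈ 0.407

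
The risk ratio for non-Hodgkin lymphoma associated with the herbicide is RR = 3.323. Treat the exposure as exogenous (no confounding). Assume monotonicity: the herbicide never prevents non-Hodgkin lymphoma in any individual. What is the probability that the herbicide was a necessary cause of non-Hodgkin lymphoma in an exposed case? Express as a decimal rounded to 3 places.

PN ≈ 0.699

Under exogeneity and monotonicity, PN = (RR − 1) / RR = 1 − 1/RR.
PN = (3.323 − 1) / 3.323 = 2.323 / 3.323 ≈ 0.6991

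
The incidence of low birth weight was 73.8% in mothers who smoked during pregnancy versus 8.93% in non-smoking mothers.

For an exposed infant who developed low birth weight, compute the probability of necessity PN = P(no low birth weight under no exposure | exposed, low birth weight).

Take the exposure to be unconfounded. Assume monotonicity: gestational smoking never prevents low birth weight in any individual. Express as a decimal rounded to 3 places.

p₁ = 0.738, p₀ = 0.0893.
Under exogeneity and monotonicity, PN = (p₁ − p₀) / p₁.
PN = (0.738 − 0.0893) / 0.738 = 0.6487 / 0.738 ≈ 0.8790

PN ≈ 0.879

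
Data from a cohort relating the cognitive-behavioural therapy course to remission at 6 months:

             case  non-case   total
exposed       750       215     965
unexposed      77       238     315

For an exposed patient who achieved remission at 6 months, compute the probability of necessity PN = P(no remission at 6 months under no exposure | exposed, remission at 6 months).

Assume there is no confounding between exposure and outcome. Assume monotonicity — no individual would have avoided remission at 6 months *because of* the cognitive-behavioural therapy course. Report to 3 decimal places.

p₁ = P(outcome | exposed) = 750/965 = 0.7772
p₀ = P(outcome | unexposed) = 77/315 = 0.24444
Under exogeneity and monotonicity, PN = (p₁ − p₀) / p₁.
PN = (0.7772 − 0.24444) / 0.7772 = 0.53276 / 0.7772 ≈ 0.6855

PN ≈ 0.685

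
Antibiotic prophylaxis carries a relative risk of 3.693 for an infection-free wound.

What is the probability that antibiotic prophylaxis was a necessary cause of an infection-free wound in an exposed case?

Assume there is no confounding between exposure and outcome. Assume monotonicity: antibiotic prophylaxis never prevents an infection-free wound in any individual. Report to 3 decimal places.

PN ≈ 0.729

Under exogeneity and monotonicity, PN = (RR − 1) / RR = 1 − 1/RR.
PN = (3.693 − 1) / 3.693 = 2.693 / 3.693 ≈ 0.7292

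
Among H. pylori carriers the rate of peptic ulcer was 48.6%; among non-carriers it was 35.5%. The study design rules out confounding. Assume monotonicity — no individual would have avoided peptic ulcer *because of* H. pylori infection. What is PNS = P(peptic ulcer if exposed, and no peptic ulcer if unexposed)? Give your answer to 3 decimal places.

PNS ≈ 0.131

p₁ = 0.486, p₀ = 0.355.
Under exogeneity and monotonicity, PNS = p₁ − p₀.
PNS = 0.486 − 0.355 = 0.131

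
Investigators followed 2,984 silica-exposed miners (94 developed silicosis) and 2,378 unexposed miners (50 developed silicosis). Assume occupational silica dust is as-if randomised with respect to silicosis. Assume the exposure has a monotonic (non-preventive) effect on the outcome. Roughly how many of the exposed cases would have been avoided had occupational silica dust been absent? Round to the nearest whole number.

p₁ = P(outcome | exposed) = 94/2984 = 0.031501
p₀ = P(outcome | unexposed) = 50/2378 = 0.021026
PN = (p₁ − p₀)/p₁ = (0.031501 − 0.021026) / 0.031501 ≈ 0.33253.
Attributable cases ≈ PN × (exposed cases) = 0.33253 × 94 ≈ 31.26.

about 31 cases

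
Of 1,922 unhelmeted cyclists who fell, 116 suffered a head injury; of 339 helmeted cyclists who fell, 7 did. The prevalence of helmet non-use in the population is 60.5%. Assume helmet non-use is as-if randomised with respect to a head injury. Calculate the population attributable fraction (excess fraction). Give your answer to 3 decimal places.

PAF ≈ 0.538

p₁ = P(outcome | exposed) = 116/1922 = 0.060354
p₀ = P(outcome | unexposed) = 7/339 = 0.020649
Overall risk P(Y=1) = π·p₁ + (1−π)·p₀ = 0.605×0.060354 + 0.395×0.020649 = 0.04467.
Under exogeneity, PAF = [P(Y=1) − p₀] / P(Y=1).
PAF = (0.04467 − 0.020649) / 0.04467 ≈ 0.5377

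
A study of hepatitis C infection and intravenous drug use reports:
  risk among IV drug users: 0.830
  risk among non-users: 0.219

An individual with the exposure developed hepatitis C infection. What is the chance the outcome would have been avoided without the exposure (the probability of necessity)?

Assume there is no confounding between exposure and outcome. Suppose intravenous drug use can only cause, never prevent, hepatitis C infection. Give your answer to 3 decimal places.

PN ≈ 0.736

Let p₁ = 0.83, p₀ = 0.219.
Under exogeneity and monotonicity, PN = (p₁ − p₀) / p₁.
PN = (0.83 − 0.219) / 0.83 = 0.611 / 0.83 ≈ 0.7361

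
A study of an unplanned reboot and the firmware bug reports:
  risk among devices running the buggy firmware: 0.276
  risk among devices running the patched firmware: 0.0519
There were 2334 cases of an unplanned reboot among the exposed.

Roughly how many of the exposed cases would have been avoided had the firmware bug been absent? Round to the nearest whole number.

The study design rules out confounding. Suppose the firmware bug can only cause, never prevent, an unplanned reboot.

Let p₁ = 0.276, p₀ = 0.0519.
PN = (p₁ − p₀)/p₁ = (0.276 − 0.0519) / 0.276 ≈ 0.81196.
Attributable cases ≈ PN × (exposed cases) = 0.81196 × 2334 ≈ 1895.11.

about 1895 cases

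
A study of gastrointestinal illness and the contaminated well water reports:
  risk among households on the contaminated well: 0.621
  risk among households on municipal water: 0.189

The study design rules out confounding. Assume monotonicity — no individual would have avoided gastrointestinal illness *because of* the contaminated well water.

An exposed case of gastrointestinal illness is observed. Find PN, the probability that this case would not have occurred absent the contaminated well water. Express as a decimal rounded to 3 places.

Let p₁ = 0.621, p₀ = 0.189.
Under exogeneity and monotonicity, PN = (p₁ − p₀) / p₁.
PN = (0.621 − 0.189) / 0.621 = 0.432 / 0.621 ≈ 0.6957

PN ≈ 0.696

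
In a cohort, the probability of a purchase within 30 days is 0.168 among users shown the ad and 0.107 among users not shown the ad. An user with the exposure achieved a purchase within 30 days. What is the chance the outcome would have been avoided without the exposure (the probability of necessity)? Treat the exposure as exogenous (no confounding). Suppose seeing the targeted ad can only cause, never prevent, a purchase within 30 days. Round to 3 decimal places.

PN ≈ 0.363

Let p₁ = 0.168, p₀ = 0.107.
Under exogeneity and monotonicity, PN = (p₁ − p₀) / p₁.
PN = (0.168 − 0.107) / 0.168 = 0.061 / 0.168 ≈ 0.3631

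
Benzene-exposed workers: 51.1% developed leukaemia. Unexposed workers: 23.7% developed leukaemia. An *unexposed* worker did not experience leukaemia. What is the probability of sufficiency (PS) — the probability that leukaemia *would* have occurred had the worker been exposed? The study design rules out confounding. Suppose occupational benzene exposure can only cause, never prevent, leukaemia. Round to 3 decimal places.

PS ≈ 0.359

p₁ = 0.511, p₀ = 0.237.
Under exogeneity and monotonicity, PS = (p₁ − p₀) / (1 − p₀).
PS = (0.511 − 0.237) / (1 − 0.237) = 0.274 / 0.763 ≈ 0.3591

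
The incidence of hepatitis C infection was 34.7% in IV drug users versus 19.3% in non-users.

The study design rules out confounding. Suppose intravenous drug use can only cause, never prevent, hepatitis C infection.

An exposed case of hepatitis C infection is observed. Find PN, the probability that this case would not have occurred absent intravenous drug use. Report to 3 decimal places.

p₁ = 0.347, p₀ = 0.193.
Under exogeneity and monotonicity, PN = (p₁ − p₀) / p₁.
PN = (0.347 − 0.193) / 0.347 = 0.154 / 0.347 ≈ 0.4438

PN ≈ 0.444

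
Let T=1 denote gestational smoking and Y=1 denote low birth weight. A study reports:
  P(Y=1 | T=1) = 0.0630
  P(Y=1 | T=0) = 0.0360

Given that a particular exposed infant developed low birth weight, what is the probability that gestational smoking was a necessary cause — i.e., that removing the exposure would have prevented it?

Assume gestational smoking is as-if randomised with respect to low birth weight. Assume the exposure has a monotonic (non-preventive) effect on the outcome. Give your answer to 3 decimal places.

PN ≈ 0.429

Let p₁ = 0.063, p₀ = 0.036.
Under exogeneity and monotonicity, PN = (p₁ − p₀) / p₁.
PN = (0.063 − 0.036) / 0.063 = 0.027 / 0.063 ≈ 0.4286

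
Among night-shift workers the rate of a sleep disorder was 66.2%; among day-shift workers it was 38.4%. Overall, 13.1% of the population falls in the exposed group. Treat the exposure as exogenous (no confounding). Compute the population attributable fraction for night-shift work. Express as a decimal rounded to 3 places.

p₁ = 0.662, p₀ = 0.384.
Overall risk P(Y=1) = π·p₁ + (1−π)·p₀ = 0.131×0.662 + 0.869×0.384 = 0.42042.
Under exogeneity, PAF = [P(Y=1) − p₀] / P(Y=1).
PAF = (0.42042 − 0.384) / 0.42042 ≈ 0.0866

PAF ≈ 0.087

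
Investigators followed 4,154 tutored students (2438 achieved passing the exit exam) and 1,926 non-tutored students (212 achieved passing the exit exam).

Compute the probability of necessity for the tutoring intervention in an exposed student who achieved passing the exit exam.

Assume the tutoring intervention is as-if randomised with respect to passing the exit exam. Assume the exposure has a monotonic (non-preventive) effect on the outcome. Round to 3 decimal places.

PN ≈ 0.812

p₁ = P(outcome | exposed) = 2438/4154 = 0.5869
p₀ = P(outcome | unexposed) = 212/1926 = 0.11007
Under exogeneity and monotonicity, PN = (p₁ − p₀) / p₁.
PN = (0.5869 − 0.11007) / 0.5869 = 0.47683 / 0.5869 ≈ 0.8125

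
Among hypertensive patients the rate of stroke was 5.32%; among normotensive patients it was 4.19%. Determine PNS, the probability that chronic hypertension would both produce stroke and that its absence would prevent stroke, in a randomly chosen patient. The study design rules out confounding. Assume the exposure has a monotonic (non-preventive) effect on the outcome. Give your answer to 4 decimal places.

p₁ = 0.0532, p₀ = 0.0419.
Under exogeneity and monotonicity, PNS = p₁ − p₀.
PNS = 0.0532 − 0.0419 = 0.0113

PNS ≈ 0.0113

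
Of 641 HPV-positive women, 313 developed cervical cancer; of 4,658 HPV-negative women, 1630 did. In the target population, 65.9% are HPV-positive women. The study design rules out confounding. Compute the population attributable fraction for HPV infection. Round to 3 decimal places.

p₁ = P(outcome | exposed) = 313/641 = 0.4883
p₀ = P(outcome | unexposed) = 1630/4658 = 0.34994
Overall risk P(Y=1) = π·p₁ + (1−π)·p₀ = 0.659×0.4883 + 0.341×0.34994 = 0.44112.
Under exogeneity, PAF = [P(Y=1) − p₀] / P(Y=1).
PAF = (0.44112 − 0.34994) / 0.44112 ≈ 0.2067

PAF ≈ 0.207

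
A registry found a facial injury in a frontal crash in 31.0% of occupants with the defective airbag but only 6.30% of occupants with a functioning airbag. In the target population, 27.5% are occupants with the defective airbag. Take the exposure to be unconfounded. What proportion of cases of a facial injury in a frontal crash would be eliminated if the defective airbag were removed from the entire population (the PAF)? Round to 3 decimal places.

PAF ≈ 0.519

p₁ = 0.31, p₀ = 0.063.
Overall risk P(Y=1) = π·p₁ + (1−π)·p₀ = 0.275×0.31 + 0.725×0.063 = 0.13093.
Under exogeneity, PAF = [P(Y=1) − p₀] / P(Y=1).
PAF = (0.13093 − 0.063) / 0.13093 ≈ 0.5188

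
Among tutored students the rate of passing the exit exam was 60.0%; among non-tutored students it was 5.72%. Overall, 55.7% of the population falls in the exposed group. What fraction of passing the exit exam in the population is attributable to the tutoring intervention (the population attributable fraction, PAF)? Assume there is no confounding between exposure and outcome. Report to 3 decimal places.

PAF ≈ 0.841

p₁ = 0.6, p₀ = 0.0572.
Overall risk P(Y=1) = π·p₁ + (1−π)·p₀ = 0.557×0.6 + 0.443×0.0572 = 0.35954.
Under exogeneity, PAF = [P(Y=1) − p₀] / P(Y=1).
PAF = (0.35954 − 0.0572) / 0.35954 ≈ 0.8409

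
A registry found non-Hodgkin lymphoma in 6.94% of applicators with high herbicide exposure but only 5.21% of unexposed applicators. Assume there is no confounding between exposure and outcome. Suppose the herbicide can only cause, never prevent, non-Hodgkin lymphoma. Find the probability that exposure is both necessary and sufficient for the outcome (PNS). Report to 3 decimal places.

p₁ = 0.0694, p₀ = 0.0521.
Under exogeneity and monotonicity, PNS = p₁ − p₀.
PNS = 0.0694 − 0.0521 = 0.0173

PNS ≈ 0.017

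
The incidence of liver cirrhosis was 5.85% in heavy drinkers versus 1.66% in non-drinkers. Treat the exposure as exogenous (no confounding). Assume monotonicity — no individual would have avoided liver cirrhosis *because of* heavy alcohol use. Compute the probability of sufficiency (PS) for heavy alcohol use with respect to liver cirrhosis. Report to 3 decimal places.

PS ≈ 0.043

p₁ = 0.0585, p₀ = 0.0166.
Under exogeneity and monotonicity, PS = (p₁ − p₀) / (1 − p₀).
PS = (0.0585 − 0.0166) / (1 − 0.0166) = 0.0419 / 0.9834 ≈ 0.0426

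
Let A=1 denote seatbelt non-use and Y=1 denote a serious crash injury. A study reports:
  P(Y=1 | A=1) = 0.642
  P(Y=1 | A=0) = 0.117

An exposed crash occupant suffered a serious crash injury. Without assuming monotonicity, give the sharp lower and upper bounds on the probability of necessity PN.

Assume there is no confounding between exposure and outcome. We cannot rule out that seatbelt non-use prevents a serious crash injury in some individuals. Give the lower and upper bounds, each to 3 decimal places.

0.818 ≤ PN ≤ 1.000

Let p₁ = 0.642, p₀ = 0.117.
Under exogeneity alone the bounds on PN are max{0,(p₁−p₀)/p₁} ≤ PN ≤ min{1,(1−p₀)/p₁}.
  lower = (p₁ − p₀)/p₁ = 0.525 / 0.642 ≈ 0.8178
  upper = min{1, (1 − p₀)/p₁} = 0.883 / 0.642 ≈ 1.3754 → capped at 1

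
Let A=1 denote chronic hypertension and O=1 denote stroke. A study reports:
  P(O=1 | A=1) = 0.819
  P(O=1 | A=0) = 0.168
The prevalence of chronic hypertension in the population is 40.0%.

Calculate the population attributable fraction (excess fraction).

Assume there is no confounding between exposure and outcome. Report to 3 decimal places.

Let p₁ = 0.819, p₀ = 0.168.
Overall risk P(Y=1) = π·p₁ + (1−π)·p₀ = 0.4×0.819 + 0.6×0.168 = 0.4284.
Under exogeneity, PAF = [P(Y=1) − p₀] / P(Y=1).
PAF = (0.4284 − 0.168) / 0.4284 ≈ 0.6078

PAF ≈ 0.608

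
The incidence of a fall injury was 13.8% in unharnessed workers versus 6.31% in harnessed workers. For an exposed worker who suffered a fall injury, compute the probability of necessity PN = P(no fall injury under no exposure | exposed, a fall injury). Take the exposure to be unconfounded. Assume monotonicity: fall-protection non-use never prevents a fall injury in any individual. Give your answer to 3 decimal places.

p₁ = 0.138, p₀ = 0.0631.
Under exogeneity and monotonicity, PN = (p₁ − p₀) / p₁.
PN = (0.138 − 0.0631) / 0.138 = 0.0749 / 0.138 ≈ 0.5428

PN ≈ 0.543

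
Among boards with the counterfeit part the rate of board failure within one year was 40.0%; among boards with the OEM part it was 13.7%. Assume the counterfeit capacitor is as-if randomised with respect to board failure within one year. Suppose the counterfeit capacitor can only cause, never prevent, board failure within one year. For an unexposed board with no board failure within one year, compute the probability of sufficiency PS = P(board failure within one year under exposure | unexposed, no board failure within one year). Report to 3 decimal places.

PS ≈ 0.305

p₁ = 0.4, p₀ = 0.137.
Under exogeneity and monotonicity, PS = (p₁ − p₀) / (1 − p₀).
PS = (0.4 − 0.137) / (1 − 0.137) = 0.263 / 0.863 ≈ 0.3048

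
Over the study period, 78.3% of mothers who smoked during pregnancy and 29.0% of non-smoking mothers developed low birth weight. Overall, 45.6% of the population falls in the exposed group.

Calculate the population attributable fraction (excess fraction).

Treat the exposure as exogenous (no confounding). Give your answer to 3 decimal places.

PAF ≈ 0.437

p₁ = 0.783, p₀ = 0.29.
Overall risk P(Y=1) = π·p₁ + (1−π)·p₀ = 0.456×0.783 + 0.544×0.29 = 0.51481.
Under exogeneity, PAF = [P(Y=1) − p₀] / P(Y=1).
PAF = (0.51481 − 0.29) / 0.51481 ≈ 0.4367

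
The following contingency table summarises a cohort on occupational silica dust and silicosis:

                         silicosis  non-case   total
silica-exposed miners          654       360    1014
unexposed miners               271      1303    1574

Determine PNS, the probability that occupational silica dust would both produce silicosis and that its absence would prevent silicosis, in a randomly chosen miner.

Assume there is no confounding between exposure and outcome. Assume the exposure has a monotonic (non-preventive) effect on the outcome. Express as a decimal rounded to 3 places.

PNS ≈ 0.473

p₁ = P(outcome | exposed) = 654/1014 = 0.64497
p₀ = P(outcome | unexposed) = 271/1574 = 0.17217
Under exogeneity and monotonicity, PNS = p₁ − p₀.
PNS = 0.64497 − 0.17217 = 0.4728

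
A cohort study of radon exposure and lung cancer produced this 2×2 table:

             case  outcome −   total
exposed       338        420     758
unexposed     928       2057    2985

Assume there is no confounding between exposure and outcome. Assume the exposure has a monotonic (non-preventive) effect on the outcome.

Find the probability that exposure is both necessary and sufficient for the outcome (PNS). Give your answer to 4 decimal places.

PNS ≈ 0.1350

p₁ = P(outcome | exposed) = 338/758 = 0.44591
p₀ = P(outcome | unexposed) = 928/2985 = 0.31089
Under exogeneity and monotonicity, PNS = p₁ − p₀.
PNS = 0.44591 − 0.31089 = 0.13502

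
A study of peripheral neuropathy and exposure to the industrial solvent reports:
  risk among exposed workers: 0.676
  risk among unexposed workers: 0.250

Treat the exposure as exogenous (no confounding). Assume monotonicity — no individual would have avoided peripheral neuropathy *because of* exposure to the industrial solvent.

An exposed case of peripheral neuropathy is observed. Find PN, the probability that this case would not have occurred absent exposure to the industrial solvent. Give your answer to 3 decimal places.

PN ≈ 0.630

Let p₁ = 0.676, p₀ = 0.25.
Under exogeneity and monotonicity, PN = (p₁ − p₀) / p₁.
PN = (0.676 − 0.25) / 0.676 = 0.426 / 0.676 ≈ 0.6302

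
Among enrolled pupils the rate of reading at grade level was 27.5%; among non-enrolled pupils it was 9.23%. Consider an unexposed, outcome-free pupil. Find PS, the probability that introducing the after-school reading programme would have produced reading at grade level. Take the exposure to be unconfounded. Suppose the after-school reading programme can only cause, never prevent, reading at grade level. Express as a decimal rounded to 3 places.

PS ≈ 0.201

p₁ = 0.275, p₀ = 0.0923.
Under exogeneity and monotonicity, PS = (p₁ − p₀) / (1 − p₀).
PS = (0.275 − 0.0923) / (1 − 0.0923) = 0.1827 / 0.9077 ≈ 0.2013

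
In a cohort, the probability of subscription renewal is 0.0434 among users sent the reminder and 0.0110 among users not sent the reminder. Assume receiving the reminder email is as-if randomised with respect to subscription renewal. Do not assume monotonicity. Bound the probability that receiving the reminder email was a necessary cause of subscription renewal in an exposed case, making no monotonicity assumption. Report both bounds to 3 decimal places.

Let p₁ = 0.0434, p₀ = 0.011.
Under exogeneity alone the bounds on PN are max{0,(p₁−p₀)/p₁} ≤ PN ≤ min{1,(1−p₀)/p₁}.
  lower = (p₁ − p₀)/p₁ = 0.0324 / 0.0434 ≈ 0.7465
  upper = min{1, (1 − p₀)/p₁} = 0.989 / 0.0434 ≈ 22.7880 → capped at 1

0.747 ≤ PN ≤ 1.000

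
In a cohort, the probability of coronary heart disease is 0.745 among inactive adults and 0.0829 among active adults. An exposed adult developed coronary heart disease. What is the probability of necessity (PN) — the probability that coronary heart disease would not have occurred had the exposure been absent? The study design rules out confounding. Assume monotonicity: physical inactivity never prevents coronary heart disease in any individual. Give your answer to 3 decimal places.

Let p₁ = 0.745, p₀ = 0.0829.
Under exogeneity and monotonicity, PN = (p₁ − p₀) / p₁.
PN = (0.745 − 0.0829) / 0.745 = 0.6621 / 0.745 ≈ 0.8887

PN ≈ 0.889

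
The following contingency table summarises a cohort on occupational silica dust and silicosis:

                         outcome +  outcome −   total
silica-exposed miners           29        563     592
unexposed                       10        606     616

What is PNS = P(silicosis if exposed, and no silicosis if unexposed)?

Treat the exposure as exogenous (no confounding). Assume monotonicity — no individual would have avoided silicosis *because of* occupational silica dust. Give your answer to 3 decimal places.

PNS ≈ 0.033

p₁ = P(outcome | exposed) = 29/592 = 0.048986
p₀ = P(outcome | unexposed) = 10/616 = 0.016234
Under exogeneity and monotonicity, PNS = p₁ − p₀.
PNS = 0.048986 − 0.016234 = 0.032753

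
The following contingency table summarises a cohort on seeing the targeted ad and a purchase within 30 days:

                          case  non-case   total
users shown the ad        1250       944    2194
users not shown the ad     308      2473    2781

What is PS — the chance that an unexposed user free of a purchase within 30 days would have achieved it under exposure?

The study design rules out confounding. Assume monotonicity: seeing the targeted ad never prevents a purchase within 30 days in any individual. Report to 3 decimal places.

p₁ = P(outcome | exposed) = 1250/2194 = 0.56974
p₀ = P(outcome | unexposed) = 308/2781 = 0.11075
Under exogeneity and monotonicity, PS = (p₁ − p₀) / (1 − p₀).
PS = (0.56974 − 0.11075) / (1 − 0.11075) = 0.45898 / 0.88925 ≈ 0.5161

PS ≈ 0.516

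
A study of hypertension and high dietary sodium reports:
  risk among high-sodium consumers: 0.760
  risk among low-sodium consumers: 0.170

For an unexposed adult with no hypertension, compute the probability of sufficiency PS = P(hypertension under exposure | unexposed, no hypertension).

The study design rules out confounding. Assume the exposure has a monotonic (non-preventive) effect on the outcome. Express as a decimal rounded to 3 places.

PS ≈ 0.711

Let p₁ = 0.76, p₀ = 0.17.
Under exogeneity and monotonicity, PS = (p₁ − p₀) / (1 − p₀).
PS = (0.76 − 0.17) / (1 − 0.17) = 0.59 / 0.83 ≈ 0.7108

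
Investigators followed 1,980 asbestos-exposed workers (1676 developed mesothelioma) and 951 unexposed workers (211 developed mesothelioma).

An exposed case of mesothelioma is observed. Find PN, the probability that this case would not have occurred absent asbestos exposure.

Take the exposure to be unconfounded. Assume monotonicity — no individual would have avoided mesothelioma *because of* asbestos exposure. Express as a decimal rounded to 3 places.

p₁ = P(outcome | exposed) = 1676/1980 = 0.84646
p₀ = P(outcome | unexposed) = 211/951 = 0.22187
Under exogeneity and monotonicity, PN = (p₁ − p₀) / p₁.
PN = (0.84646 − 0.22187) / 0.84646 = 0.62459 / 0.84646 ≈ 0.7379

PN ≈ 0.738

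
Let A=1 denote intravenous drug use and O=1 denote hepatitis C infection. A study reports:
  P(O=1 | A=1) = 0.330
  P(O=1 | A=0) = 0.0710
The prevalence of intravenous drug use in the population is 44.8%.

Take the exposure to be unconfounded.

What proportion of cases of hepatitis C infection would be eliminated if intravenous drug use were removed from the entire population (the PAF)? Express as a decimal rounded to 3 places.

Let p₁ = 0.33, p₀ = 0.071.
Overall risk P(Y=1) = π·p₁ + (1−π)·p₀ = 0.448×0.33 + 0.552×0.071 = 0.18703.
Under exogeneity, PAF = [P(Y=1) − p₀] / P(Y=1).
PAF = (0.18703 − 0.071) / 0.18703 ≈ 0.6204

PAF ≈ 0.620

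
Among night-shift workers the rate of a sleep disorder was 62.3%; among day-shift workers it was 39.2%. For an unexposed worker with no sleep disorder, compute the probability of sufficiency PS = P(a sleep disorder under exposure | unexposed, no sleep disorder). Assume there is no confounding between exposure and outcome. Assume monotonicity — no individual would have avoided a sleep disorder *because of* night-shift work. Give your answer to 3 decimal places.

p₁ = 0.623, p₀ = 0.392.
Under exogeneity and monotonicity, PS = (p₁ − p₀) / (1 − p₀).
PS = (0.623 − 0.392) / (1 − 0.392) = 0.231 / 0.608 ≈ 0.3799

PS ≈ 0.380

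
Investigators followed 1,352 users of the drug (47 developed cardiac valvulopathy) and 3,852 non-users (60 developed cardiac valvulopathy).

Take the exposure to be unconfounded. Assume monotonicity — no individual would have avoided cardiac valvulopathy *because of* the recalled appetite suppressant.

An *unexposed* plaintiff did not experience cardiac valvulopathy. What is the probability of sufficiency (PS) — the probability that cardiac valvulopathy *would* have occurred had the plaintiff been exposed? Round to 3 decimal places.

PS ≈ 0.019

p₁ = P(outcome | exposed) = 47/1352 = 0.034763
p₀ = P(outcome | unexposed) = 60/3852 = 0.015576
Under exogeneity and monotonicity, PS = (p₁ − p₀) / (1 − p₀).
PS = (0.034763 − 0.015576) / (1 − 0.015576) = 0.019187 / 0.98442 ≈ 0.0195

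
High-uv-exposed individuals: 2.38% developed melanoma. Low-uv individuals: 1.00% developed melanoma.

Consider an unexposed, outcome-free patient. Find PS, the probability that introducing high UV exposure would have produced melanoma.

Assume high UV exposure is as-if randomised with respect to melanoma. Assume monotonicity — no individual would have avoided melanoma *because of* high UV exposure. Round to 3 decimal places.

p₁ = 0.0238, p₀ = 0.01.
Under exogeneity and monotonicity, PS = (p₁ − p₀) / (1 − p₀).
PS = (0.0238 − 0.01) / (1 − 0.01) = 0.0138 / 0.99 ≈ 0.0139

PS ≈ 0.014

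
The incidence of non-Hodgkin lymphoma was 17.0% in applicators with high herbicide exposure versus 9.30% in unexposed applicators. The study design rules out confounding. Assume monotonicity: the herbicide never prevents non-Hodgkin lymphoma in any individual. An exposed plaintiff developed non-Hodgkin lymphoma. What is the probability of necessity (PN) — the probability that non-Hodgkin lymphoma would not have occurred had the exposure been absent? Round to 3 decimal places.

p₁ = 0.17, p₀ = 0.093.
Under exogeneity and monotonicity, PN = (p₁ − p₀) / p₁.
PN = (0.17 − 0.093) / 0.17 = 0.077 / 0.17 ≈ 0.4529

PN ≈ 0.453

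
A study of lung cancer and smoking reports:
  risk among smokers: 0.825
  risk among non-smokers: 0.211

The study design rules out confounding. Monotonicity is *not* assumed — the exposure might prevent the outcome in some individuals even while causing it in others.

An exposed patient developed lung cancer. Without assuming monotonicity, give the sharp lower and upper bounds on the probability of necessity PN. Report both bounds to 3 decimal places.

Let p₁ = 0.825, p₀ = 0.211.
Under exogeneity alone the bounds on PN are max{0,(p₁−p₀)/p₁} ≤ PN ≤ min{1,(1−p₀)/p₁}.
  lower = (p₁ − p₀)/p₁ = 0.614 / 0.825 ≈ 0.7442
  upper = min{1, (1 − p₀)/p₁} = 0.789 / 0.825 ≈ 0.9564

0.744 ≤ PN ≤ 0.956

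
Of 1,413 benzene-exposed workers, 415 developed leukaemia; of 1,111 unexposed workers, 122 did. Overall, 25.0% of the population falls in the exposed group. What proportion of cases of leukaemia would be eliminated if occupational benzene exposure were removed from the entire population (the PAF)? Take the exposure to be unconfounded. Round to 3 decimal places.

p₁ = P(outcome | exposed) = 415/1413 = 0.2937
p₀ = P(outcome | unexposed) = 122/1111 = 0.10981
Overall risk P(Y=1) = π·p₁ + (1−π)·p₀ = 0.25×0.2937 + 0.75×0.10981 = 0.15578.
Under exogeneity, PAF = [P(Y=1) − p₀] / P(Y=1).
PAF = (0.15578 − 0.10981) / 0.15578 ≈ 0.2951

PAF ≈ 0.295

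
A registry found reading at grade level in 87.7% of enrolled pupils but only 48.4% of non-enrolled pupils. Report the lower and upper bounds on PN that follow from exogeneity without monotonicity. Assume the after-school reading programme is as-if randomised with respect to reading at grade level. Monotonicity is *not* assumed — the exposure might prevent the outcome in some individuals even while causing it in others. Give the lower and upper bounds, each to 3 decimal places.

0.448 ≤ PN ≤ 0.588

p₁ = 0.877, p₀ = 0.484.
Under exogeneity alone the bounds on PN are max{0,(p₁−p₀)/p₁} ≤ PN ≤ min{1,(1−p₀)/p₁}.
  lower = (p₁ − p₀)/p₁ = 0.393 / 0.877 ≈ 0.4481
  upper = min{1, (1 − p₀)/p₁} = 0.516 / 0.877 ≈ 0.5884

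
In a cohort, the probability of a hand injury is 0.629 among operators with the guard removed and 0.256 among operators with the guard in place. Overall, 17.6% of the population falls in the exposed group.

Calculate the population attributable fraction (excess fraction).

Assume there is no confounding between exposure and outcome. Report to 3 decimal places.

PAF ≈ 0.204

Let p₁ = 0.629, p₀ = 0.256.
Overall risk P(Y=1) = π·p₁ + (1−π)·p₀ = 0.176×0.629 + 0.824×0.256 = 0.32165.
Under exogeneity, PAF = [P(Y=1) − p₀] / P(Y=1).
PAF = (0.32165 − 0.256) / 0.32165 ≈ 0.2041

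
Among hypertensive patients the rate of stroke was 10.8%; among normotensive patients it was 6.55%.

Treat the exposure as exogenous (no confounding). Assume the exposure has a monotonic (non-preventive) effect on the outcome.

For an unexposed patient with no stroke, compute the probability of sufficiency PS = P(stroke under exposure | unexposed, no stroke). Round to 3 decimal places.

PS ≈ 0.045

p₁ = 0.108, p₀ = 0.0655.
Under exogeneity and monotonicity, PS = (p₁ − p₀) / (1 − p₀).
PS = (0.108 − 0.0655) / (1 − 0.0655) = 0.0425 / 0.9345 ≈ 0.0455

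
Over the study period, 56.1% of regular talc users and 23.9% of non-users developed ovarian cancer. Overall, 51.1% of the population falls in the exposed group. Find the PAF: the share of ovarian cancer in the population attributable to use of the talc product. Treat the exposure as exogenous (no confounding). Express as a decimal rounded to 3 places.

p₁ = 0.561, p₀ = 0.239.
Overall risk P(Y=1) = π·p₁ + (1−π)·p₀ = 0.511×0.561 + 0.489×0.239 = 0.40354.
Under exogeneity, PAF = [P(Y=1) − p₀] / P(Y=1).
PAF = (0.40354 − 0.239) / 0.40354 ≈ 0.4077

PAF ≈ 0.408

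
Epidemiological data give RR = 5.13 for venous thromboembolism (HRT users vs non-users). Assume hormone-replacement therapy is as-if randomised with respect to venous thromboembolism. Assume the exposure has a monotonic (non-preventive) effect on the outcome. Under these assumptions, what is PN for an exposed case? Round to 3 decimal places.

Under exogeneity and monotonicity, PN = (RR − 1) / RR = 1 − 1/RR.
PN = (5.13 − 1) / 5.13 = 4.13 / 5.13 ≈ 0.8051

PN ≈ 0.805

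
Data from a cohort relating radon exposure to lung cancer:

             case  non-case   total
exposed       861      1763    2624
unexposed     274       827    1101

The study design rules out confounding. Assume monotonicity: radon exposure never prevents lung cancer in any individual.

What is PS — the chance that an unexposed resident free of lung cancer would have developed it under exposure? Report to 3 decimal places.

p₁ = P(outcome | exposed) = 861/2624 = 0.32812
p₀ = P(outcome | unexposed) = 274/1101 = 0.24886
Under exogeneity and monotonicity, PS = (p₁ − p₀)/(1 − p₀).
PS = (0.32812 − 0.24886) / 0.75114 ≈ 0.1055

PS ≈ 0.106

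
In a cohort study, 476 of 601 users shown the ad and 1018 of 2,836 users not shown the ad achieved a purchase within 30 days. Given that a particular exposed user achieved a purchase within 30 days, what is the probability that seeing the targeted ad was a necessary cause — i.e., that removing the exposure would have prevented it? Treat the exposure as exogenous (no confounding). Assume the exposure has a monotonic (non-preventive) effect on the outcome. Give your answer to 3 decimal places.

PN ≈ 0.547

p₁ = P(outcome | exposed) = 476/601 = 0.79201
p₀ = P(outcome | unexposed) = 1018/2836 = 0.35896
Under exogeneity and monotonicity, PN = (p₁ − p₀) / p₁.
PN = (0.79201 − 0.35896) / 0.79201 = 0.43306 / 0.79201 ≈ 0.5468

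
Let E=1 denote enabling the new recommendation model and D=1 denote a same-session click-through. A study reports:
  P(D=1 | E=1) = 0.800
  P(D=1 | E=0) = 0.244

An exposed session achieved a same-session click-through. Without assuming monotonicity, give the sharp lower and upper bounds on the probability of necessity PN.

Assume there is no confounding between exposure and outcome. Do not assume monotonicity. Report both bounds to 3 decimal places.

0.695 ≤ PN ≤ 0.945

Let p₁ = 0.8, p₀ = 0.244.
Under exogeneity alone the bounds on PN are max{0,(p₁−p₀)/p₁} ≤ PN ≤ min{1,(1−p₀)/p₁}.
  lower = (p₁ − p₀)/p₁ = 0.556 / 0.8 ≈ 0.6950
  upper = min{1, (1 − p₀)/p₁} = 0.756 / 0.8 ≈ 0.9450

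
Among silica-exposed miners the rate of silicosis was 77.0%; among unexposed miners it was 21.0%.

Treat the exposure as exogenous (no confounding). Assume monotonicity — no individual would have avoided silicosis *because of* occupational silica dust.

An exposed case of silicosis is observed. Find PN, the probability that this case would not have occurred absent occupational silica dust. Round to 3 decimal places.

p₁ = 0.77, p₀ = 0.21.
Under exogeneity and monotonicity, PN = (p₁ − p₀) / p₁.
PN = (0.77 − 0.21) / 0.77 = 0.56 / 0.77 ≈ 0.7273

PN ≈ 0.727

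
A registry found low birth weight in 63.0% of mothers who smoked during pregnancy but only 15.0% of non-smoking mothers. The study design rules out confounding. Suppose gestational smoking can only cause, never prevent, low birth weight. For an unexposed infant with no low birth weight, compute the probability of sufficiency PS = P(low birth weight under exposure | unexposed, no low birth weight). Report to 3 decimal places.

PS ≈ 0.565

p₁ = 0.63, p₀ = 0.15.
Under exogeneity and monotonicity, PS = (p₁ − p₀) / (1 − p₀).
PS = (0.63 − 0.15) / (1 − 0.15) = 0.48 / 0.85 ≈ 0.5647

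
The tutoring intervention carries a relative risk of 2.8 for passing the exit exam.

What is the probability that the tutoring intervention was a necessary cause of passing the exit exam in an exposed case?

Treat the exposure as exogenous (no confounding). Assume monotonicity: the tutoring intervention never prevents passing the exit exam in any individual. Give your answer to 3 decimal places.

PN ≈ 0.643

Under exogeneity and monotonicity, PN = (RR − 1) / RR = 1 − 1/RR.
PN = (2.8 − 1) / 2.8 = 1.8 / 2.8 ≈ 0.6429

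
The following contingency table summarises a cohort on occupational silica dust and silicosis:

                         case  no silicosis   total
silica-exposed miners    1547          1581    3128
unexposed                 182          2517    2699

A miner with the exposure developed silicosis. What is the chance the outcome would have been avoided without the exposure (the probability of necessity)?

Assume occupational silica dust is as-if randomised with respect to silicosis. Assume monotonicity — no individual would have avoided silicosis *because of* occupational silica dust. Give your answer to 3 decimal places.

PN ≈ 0.864

p₁ = P(outcome | exposed) = 1547/3128 = 0.49457
p₀ = P(outcome | unexposed) = 182/2699 = 0.067432
Under exogeneity and monotonicity, PN = (p₁ − p₀)/p₁.
PN = (0.49457 − 0.067432) / 0.49457 ≈ 0.8637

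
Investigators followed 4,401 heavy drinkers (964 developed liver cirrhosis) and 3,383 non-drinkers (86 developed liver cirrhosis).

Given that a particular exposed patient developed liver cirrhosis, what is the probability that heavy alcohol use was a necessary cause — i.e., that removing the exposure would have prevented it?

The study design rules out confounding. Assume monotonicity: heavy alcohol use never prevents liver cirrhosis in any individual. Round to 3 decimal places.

p₁ = P(outcome | exposed) = 964/4401 = 0.21904
p₀ = P(outcome | unexposed) = 86/3383 = 0.025421
Under exogeneity and monotonicity, PN = (p₁ − p₀) / p₁.
PN = (0.21904 − 0.025421) / 0.21904 = 0.19362 / 0.21904 ≈ 0.8839

PN ≈ 0.884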